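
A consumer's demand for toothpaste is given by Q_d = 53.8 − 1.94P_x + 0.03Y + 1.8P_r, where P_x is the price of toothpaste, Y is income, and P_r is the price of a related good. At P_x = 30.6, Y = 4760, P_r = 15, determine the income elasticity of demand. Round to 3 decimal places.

0.869

Evaluating quantity at (P_x, Y, P_r) gives Q_d = 53.8 − 1.94(30.6) + 0.03(4760) + 1.8(15) = 53.8 − 59.364 + 142.8 + 27 = 164.236.
∂Q_d/∂Y = +0.03, so E_I = 0.03·(4760/164.236) ≈ 0.869.
E_I ∈ (0,1): normal good (necessity).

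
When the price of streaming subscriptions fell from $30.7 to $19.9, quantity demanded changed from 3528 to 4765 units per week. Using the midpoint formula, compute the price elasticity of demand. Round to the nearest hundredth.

%ΔQ = (4765 − 3528)/[(3528 + 4765)/2] = 1237/4146.5 ≈ 0.2983.
%ΔP = (19.9 − 30.7)/[(30.7 + 19.9)/2] = -10.8/25.3 ≈ -0.4269.
Arc elasticity E = %ΔQ/%ΔP ≈ 0.2983/-0.4269 ≈ -0.70.
|E| < 1: demand is inelastic over this range.

-0.70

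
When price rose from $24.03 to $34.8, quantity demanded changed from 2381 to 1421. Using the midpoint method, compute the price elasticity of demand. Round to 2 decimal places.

-1.38

%Δq = (1421 − 2381)/[(2381 + 1421)/2] = -960/1901 ≈ -0.5050.
%Δp = (34.8 − 24.03)/[(24.03 + 34.8)/2] = 10.77/29.415 ≈ 0.3661.
Arc elasticity E = %Δq/%Δp ≈ -0.5050/0.3661 ≈ -1.38.
|E| > 1: demand is elastic over this range.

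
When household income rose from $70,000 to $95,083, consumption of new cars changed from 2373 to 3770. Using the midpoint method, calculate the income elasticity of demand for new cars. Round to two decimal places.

%ΔQ = (3770 − 2373)/[(2373+3770)/2] = 1397/3071.5 ≈ 0.4548.
%ΔM = (95,083 − 70,000)/[(70,000+95,083)/2] = 25083/82541.5 ≈ 0.3039.
E_I = %ΔQ/%ΔM ≈ 1.50.
E_I > 1: normal good (luxury).

1.50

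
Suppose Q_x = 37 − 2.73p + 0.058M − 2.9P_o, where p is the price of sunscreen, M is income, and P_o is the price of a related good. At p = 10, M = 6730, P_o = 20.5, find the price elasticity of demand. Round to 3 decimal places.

-0.080

Evaluating quantity at (p, M, P_o) gives Q_x = 37 − 2.73(10) + 0.058(6730) − 2.9(20.5) = 37 − 27.3 + 390.34 − 59.45 = 340.59.
∂Q_x/∂p = −2.73, so E_p = (−2.73)·(10/340.59) ≈ -0.080.
|E_p| < 1: demand is inelastic.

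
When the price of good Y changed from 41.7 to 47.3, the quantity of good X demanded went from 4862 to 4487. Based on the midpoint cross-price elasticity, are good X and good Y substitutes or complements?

complements

%ΔQ_x = (4487 − 4862)/[(4862+4487)/2] = -375/4674.5 ≈ -0.0802.
%ΔP_y = (47.3 − 41.7)/[(41.7+47.3)/2] ≈ 0.1258.
E_xy = -0.0802/0.1258 ≈ -0.637.
E_xy < 0, so the goods are complements.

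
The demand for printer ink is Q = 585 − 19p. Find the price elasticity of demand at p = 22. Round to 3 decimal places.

At p = 22, Q = 167.
dQ/dp = −19.
Point elasticity E = (dQ/dp)·(p/Q) = -19 × 22/167 ≈ -2.503.
|E| > 1, so demand is elastic at this price.

-2.503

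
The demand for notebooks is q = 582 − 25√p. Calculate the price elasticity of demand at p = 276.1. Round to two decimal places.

At p = 276.1, q = 166.5936.
dq/dp = −25/(2√p) = −25/(2·16.6163).
Point elasticity E = (dq/dp)·(p/q) = -0.7523 × 276.1/166.5936 ≈ -1.25.
|E| > 1, so demand is elastic at this price.

-1.25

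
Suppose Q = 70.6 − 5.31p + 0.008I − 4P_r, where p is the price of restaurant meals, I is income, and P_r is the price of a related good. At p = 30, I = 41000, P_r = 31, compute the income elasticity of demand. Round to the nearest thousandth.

Q = 70.6 − 5.31(30) + 0.008(41000) − 4(31) = 70.6 − 159.3 + 328 − 124 = 115.3.
∂Q/∂I = +0.008, so E_I = 0.008·(41000/115.3) ≈ 2.845.
E_I > 1: normal good (luxury).

2.845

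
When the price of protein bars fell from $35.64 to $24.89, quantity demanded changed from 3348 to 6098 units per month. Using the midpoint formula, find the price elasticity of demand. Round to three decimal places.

%Δq = (6098 − 3348)/[(3348 + 6098)/2] = 2750/4723 ≈ 0.5823.
%Δp = (24.89 − 35.64)/[(35.64 + 24.89)/2] = -10.75/30.265 ≈ -0.3552.
Arc elasticity E = %Δq/%Δp ≈ 0.5823/-0.3552 ≈ -1.639.
|E| > 1: demand is elastic over this range.

-1.639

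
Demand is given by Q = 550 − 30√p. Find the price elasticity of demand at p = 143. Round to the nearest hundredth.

-0.94

At p = 143, Q = 191.2522.
dQ/dp = −30/(2√p) = −30/(2·11.9583).
Point elasticity E = (dQ/dp)·(p/Q) = -1.2544 × 143/191.2522 ≈ -0.94.
|E| < 1, so demand is inelastic at this price.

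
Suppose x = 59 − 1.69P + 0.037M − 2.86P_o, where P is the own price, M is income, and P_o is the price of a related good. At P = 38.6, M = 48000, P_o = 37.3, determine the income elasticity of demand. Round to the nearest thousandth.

1.068

x = 59 − 1.69(38.6) + 0.037(48000) − 2.86(37.3) = 59 − 65.234 + 1776 − 106.678 = 1663.088.
∂x/∂M = +0.037, so E_I = 0.037·(48000/1663.088) ≈ 1.068.
E_I > 1: normal good (luxury).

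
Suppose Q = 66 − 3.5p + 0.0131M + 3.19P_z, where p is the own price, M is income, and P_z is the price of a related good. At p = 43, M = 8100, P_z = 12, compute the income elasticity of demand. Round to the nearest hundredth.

1.77

Q = 66 − 3.5(43) + 0.0131(8100) + 3.19(12) = 66 − 150.5 + 106.11 + 38.28 = 59.89.
∂Q/∂M = +0.0131, so E_I = 0.0131·(8100/59.89) ≈ 1.77.
E_I > 1: normal good (luxury).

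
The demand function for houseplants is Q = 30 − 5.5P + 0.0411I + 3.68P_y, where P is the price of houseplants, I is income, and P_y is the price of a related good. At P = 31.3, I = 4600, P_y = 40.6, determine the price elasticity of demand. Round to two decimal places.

-0.88

Substituting, Q = 30 − 5.5(31.3) + 0.0411(4600) + 3.68(40.6) = 30 − 172.15 + 189.06 + 149.408 = 196.318.
∂Q/∂P = −5.5, so E_p = (−5.5)·(31.3/196.318) ≈ -0.88.
|E_p| < 1: demand is inelastic.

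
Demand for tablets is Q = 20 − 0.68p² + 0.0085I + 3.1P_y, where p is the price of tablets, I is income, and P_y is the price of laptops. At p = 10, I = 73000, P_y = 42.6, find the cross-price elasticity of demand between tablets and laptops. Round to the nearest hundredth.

0.19

At the given point, Q = 20 − 0.68(10)² + 0.0085(73000) + 3.1(42.6) = 20 − 68 + 620.5 + 132.06 = 704.56.
∂Q/∂P_y = +3.1, so E_xy = 3.1·(42.6/704.56) ≈ 0.19.
E_xy > 0: the goods are substitutes.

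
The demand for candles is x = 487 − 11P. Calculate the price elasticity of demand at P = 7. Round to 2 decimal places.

-0.19

At P = 7, x = 410.
dx/dP = −11.
Point elasticity E = (dx/dP)·(P/x) = -11 × 7/410 ≈ -0.19.
|E| < 1, so demand is inelastic at this price.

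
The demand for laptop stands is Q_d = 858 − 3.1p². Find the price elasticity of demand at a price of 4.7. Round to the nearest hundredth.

At p = 4.7, Q_d = 789.521.
dQ_d/dp = −2·3.1·p = −29.14.
Point elasticity E = (dQ_d/dp)·(p/Q_d) = -29.14 × 4.7/789.521 ≈ -0.17.
|E| < 1, so demand is inelastic at this price.

-0.17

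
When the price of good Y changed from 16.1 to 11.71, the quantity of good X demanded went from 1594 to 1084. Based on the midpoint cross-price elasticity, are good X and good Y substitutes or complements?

%ΔQ_x = (1084 − 1594)/[(1594+1084)/2] = -510/1339 ≈ -0.3809.
%ΔP_y = (11.71 − 16.1)/[(16.1+11.71)/2] ≈ -0.3157.
E_xy = -0.3809/-0.3157 ≈ 1.206.
E_xy > 0, so the goods are substitutes.

substitutes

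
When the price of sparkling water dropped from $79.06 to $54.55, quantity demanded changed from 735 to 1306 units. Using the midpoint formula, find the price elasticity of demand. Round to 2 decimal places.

%ΔQ = (1306 − 735)/[(735 + 1306)/2] = 571/1020.5 ≈ 0.5595.
%ΔP = (54.55 − 79.06)/[(79.06 + 54.55)/2] = -24.51/66.805 ≈ -0.3669.
Arc elasticity E = %ΔQ/%ΔP ≈ 0.5595/-0.3669 ≈ -1.53.
|E| > 1: demand is elastic over this range.

-1.53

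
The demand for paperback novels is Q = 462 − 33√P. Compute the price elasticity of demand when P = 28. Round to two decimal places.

-0.30

At P = 28, Q = 287.3804.
dQ/dP = −33/(2√P) = −33/(2·5.2915).
Point elasticity E = (dQ/dP)·(P/Q) = -3.1182 × 28/287.3804 ≈ -0.30.
|E| < 1, so demand is inelastic at this price.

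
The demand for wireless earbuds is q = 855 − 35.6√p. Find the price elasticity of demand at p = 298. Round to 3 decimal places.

At p = 298, q = 240.4487.
dq/dp = −35.6/(2√p) = −35.6/(2·17.2627).
Point elasticity E = (dq/dp)·(p/q) = -1.0311 × 298/240.4487 ≈ -1.278.
|E| > 1, so demand is elastic at this price.

-1.278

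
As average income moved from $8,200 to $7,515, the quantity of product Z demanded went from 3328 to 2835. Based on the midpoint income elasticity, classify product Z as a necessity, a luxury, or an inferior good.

%ΔQ = (2835 − 3328)/[(3328+2835)/2] = -493/3081.5 ≈ -0.1600.
%ΔM = (7,515 − 8,200)/[(8,200+7,515)/2] = -685/7857.5 ≈ -0.0872.
E_I = %ΔQ/%ΔM ≈ 1.835.
E_I > 1: normal good (luxury).

luxury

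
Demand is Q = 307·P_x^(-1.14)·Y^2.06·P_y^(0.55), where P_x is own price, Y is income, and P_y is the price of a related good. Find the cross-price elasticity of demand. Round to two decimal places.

0.55

For a Cobb–Douglas (constant-elasticity) form Q = A·P_y^α·…, the elasticity with respect to P_y equals the exponent α at every point.
Here the exponent on P_y is 0.55, so the cross-price elasticity of demand is 0.55.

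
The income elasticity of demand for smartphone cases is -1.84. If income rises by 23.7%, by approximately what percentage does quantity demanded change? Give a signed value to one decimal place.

-43.6

%ΔQ ≈ E × %ΔI = (-1.84) × (23.7%) ≈ -43.6%.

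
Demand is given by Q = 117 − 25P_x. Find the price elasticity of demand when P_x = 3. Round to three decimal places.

-1.786

At P_x = 3, Q = 42.
dQ/dP_x = −25.
Point elasticity E = (dQ/dP_x)·(P_x/Q) = -25 × 3/42 ≈ -1.786.
|E| > 1, so demand is elastic at this price.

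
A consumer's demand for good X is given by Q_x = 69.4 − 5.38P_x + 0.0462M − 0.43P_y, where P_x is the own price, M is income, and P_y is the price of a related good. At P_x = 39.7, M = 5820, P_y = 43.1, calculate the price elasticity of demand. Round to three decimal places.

-2.012

First evaluate Q_x: 69.4 − 5.38(39.7) + 0.0462(5820) − 0.43(43.1) = 69.4 − 213.586 + 268.884 − 18.533 = 106.165.
∂Q_x/∂P_x = −5.38, so E_p = (−5.38)·(39.7/106.165) ≈ -2.012.
|E_p| > 1: demand is elastic.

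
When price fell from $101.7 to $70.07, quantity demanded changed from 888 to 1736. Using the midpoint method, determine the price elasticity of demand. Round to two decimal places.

%Δq = (1736 − 888)/[(888 + 1736)/2] = 848/1312 ≈ 0.6463.
%ΔP = (70.07 − 101.7)/[(101.7 + 70.07)/2] = -31.63/85.885 ≈ -0.3683.
Arc elasticity E = %Δq/%ΔP ≈ 0.6463/-0.3683 ≈ -1.76.
|E| > 1: demand is elastic over this range.

-1.76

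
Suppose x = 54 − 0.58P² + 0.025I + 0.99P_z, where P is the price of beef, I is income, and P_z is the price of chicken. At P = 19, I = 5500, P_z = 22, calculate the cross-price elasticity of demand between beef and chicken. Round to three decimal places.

5.585

First evaluate x: 54 − 0.58(19)² + 0.025(5500) + 0.99(22) = 54 − 209.38 + 137.5 + 21.78 = 3.9.
∂x/∂P_z = +0.99, so E_xy = 0.99·(22/3.9) ≈ 5.585.
E_xy > 0: the goods are substitutes.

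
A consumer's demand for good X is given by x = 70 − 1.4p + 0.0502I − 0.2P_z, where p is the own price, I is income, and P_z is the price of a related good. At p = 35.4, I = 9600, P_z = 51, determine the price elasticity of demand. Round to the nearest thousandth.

Evaluating quantity at (p, I, P_z) gives x = 70 − 1.4(35.4) + 0.0502(9600) − 0.2(51) = 70 − 49.56 + 481.92 − 10.2 = 492.16.
∂x/∂p = −1.4, so E_p = (−1.4)·(35.4/492.16) ≈ -0.101.
|E_p| < 1: demand is inelastic.

-0.101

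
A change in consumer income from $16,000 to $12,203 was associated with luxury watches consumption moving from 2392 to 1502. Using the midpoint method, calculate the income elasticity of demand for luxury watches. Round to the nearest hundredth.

%ΔQ = (1502 − 2392)/[(2392+1502)/2] = -890/1947 ≈ -0.4571.
%ΔY = (12,203 − 16,000)/[(16,000+12,203)/2] = -3797/14101.5 ≈ -0.2693.
E_I = %ΔQ/%ΔY ≈ 1.70.
E_I > 1: normal good (luxury).

1.70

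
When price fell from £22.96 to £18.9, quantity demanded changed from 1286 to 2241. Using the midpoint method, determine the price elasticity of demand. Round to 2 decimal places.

%ΔQ = (2241 − 1286)/[(1286 + 2241)/2] = 955/1763.5 ≈ 0.5415.
%Δp = (18.9 − 22.96)/[(22.96 + 18.9)/2] = -4.06/20.93 ≈ -0.1940.
Arc elasticity E = %ΔQ/%Δp ≈ 0.5415/-0.1940 ≈ -2.79.
|E| > 1: demand is elastic over this range.

-2.79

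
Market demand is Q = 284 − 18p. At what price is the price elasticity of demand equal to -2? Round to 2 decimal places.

Set −bp/(a − bp) = −2 ⇒ bp = 2(a − bp) ⇒ bp(1+2) = 2·a.
p = 2·284/(18·3) ≈ 10.52.

10.52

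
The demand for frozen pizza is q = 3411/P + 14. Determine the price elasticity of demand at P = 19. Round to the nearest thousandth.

-0.928

At P = 19, q = 193.5263.
dq/dP = −3411/P² = −9.4488.
Point elasticity E = (dq/dP)·(P/q) = -9.4488 × 19/193.5263 ≈ -0.928.
|E| < 1, so demand is inelastic at this price.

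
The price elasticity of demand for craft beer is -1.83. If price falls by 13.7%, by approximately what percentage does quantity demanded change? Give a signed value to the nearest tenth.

25.1

%ΔQ ≈ E × %ΔP = (-1.83) × (-13.7%) ≈ 25.1%.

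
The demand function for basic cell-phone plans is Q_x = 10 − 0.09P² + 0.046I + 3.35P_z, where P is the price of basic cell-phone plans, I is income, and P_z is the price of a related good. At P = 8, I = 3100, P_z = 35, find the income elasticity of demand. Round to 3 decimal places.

At the given point, Q_x = 10 − 0.09(8)² + 0.046(3100) + 3.35(35) = 10 − 5.76 + 142.6 + 117.25 = 264.09.
∂Q_x/∂I = +0.046, so E_I = 0.046·(3100/264.09) ≈ 0.540.
E_I ∈ (0,1): normal good (necessity).

0.540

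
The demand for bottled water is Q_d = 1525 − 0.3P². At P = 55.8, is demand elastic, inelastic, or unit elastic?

At P = 55.8, Q_d = 590.908.
dQ_d/dP = −2·0.3·P = −33.48.
Point elasticity E = (dQ_d/dP)·(P/Q_d) = -33.48 × 55.8/590.908 ≈ -3.162.
|E| ≈ 3.162 > 1, so demand is elastic.

elastic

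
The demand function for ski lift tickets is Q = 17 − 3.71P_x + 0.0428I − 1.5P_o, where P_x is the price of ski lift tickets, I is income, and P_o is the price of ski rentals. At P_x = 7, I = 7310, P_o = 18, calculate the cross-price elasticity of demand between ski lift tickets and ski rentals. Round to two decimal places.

First evaluate Q: 17 − 3.71(7) + 0.0428(7310) − 1.5(18) = 17 − 25.97 + 312.868 − 27 = 276.898.
∂Q/∂P_o = −1.5, so E_xy = -1.5·(18/276.898) ≈ -0.10.
E_xy < 0: the goods are complements.

-0.10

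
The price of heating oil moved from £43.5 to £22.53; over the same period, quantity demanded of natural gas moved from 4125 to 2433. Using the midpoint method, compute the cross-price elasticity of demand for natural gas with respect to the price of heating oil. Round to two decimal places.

0.81

%ΔQ_x = (2433 − 4125)/[(4125+2433)/2] = -1692/3279 ≈ -0.5160.
%ΔP_y = (22.53 − 43.5)/[(43.5+22.53)/2] ≈ -0.6352.
E_xy = -0.5160/-0.6352 ≈ 0.81.
E_xy > 0, so natural gas and heating oil are substitutes.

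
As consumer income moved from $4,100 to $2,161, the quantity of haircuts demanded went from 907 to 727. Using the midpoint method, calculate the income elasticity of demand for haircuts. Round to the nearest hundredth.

%ΔQ = (727 − 907)/[(907+727)/2] = -180/817 ≈ -0.2203.
%ΔM = (2,161 − 4,100)/[(4,100+2,161)/2] = -1939/3130.5 ≈ -0.6194.
E_I = %ΔQ/%ΔM ≈ 0.36.
E_I ∈ (0,1): normal good (necessity).

0.36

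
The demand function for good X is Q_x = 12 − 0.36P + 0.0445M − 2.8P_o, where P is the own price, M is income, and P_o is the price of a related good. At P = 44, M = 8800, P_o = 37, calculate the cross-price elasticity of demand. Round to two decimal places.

At the given point, Q_x = 12 − 0.36(44) + 0.0445(8800) − 2.8(37) = 12 − 15.84 + 391.6 − 103.6 = 284.16.
∂Q_x/∂P_o = −2.8, so E_xy = -2.8·(37/284.16) ≈ -0.36.
E_xy < 0: the goods are complements.

-0.36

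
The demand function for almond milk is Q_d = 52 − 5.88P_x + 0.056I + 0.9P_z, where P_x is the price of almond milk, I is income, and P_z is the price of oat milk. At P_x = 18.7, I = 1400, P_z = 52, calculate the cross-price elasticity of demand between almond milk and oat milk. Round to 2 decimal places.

At the given point, Q_d = 52 − 5.88(18.7) + 0.056(1400) + 0.9(52) = 52 − 109.956 + 78.4 + 46.8 = 67.244.
∂Q_d/∂P_z = +0.9, so E_xy = 0.9·(52/67.244) ≈ 0.70.
E_xy > 0: the goods are substitutes.

0.70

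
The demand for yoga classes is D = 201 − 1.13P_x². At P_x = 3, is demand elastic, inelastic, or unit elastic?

At P_x = 3, D = 190.83.
dD/dP_x = −2·1.13·P_x = −6.78.
Point elasticity E = (dD/dP_x)·(P_x/D) = -6.78 × 3/190.83 ≈ -0.107.
|E| ≈ 0.107 < 1, so demand is inelastic.

inelastic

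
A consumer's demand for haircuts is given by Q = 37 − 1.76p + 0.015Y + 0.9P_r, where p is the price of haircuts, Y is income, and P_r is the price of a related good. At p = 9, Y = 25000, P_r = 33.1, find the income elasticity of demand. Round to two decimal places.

At the given point, Q = 37 − 1.76(9) + 0.015(25000) + 0.9(33.1) = 37 − 15.84 + 375 + 29.79 = 425.95.
∂Q/∂Y = +0.015, so E_I = 0.015·(25000/425.95) ≈ 0.88.
E_I ∈ (0,1): normal good (necessity).

0.88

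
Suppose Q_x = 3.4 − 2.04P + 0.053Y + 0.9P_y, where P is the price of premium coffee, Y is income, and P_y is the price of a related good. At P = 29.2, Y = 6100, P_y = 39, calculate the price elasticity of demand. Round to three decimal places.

Q_x = 3.4 − 2.04(29.2) + 0.053(6100) + 0.9(39) = 3.4 − 59.568 + 323.3 + 35.1 = 302.232.
∂Q_x/∂P = −2.04, so E_p = (−2.04)·(29.2/302.232) ≈ -0.197.
|E_p| < 1: demand is inelastic.

-0.197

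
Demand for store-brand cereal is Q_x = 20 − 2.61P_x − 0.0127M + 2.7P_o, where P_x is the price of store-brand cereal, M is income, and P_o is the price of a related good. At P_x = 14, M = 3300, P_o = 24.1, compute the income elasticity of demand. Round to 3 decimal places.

Evaluating quantity at (P_x, M, P_o) gives Q_x = 20 − 2.61(14) − 0.0127(3300) + 2.7(24.1) = 20 − 36.54 − 41.91 + 65.07 = 6.62.
∂Q_x/∂M = −0.0127, so E_I = -0.0127·(3300/6.62) ≈ -6.331.
E_I < 0: inferior good.

-6.331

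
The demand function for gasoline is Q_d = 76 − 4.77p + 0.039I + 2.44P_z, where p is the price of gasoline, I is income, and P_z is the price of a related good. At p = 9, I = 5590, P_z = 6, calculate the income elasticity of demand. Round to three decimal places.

First evaluate Q_d: 76 − 4.77(9) + 0.039(5590) + 2.44(6) = 76 − 42.93 + 218.01 + 14.64 = 265.72.
∂Q_d/∂I = +0.039, so E_I = 0.039·(5590/265.72) ≈ 0.820.
E_I ∈ (0,1): normal good (necessity).

0.820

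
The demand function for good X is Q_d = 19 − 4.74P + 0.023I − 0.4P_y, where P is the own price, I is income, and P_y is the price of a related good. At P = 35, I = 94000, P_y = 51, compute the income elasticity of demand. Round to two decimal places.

1.08

Q_d = 19 − 4.74(35) + 0.023(94000) − 0.4(51) = 19 − 165.9 + 2162 − 20.4 = 1994.7.
∂Q_d/∂I = +0.023, so E_I = 0.023·(94000/1994.7) ≈ 1.08.
E_I > 1: normal good (luxury).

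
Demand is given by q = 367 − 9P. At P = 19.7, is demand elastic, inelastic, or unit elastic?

At P = 19.7, q = 189.7.
dq/dP = −9.
Point elasticity E = (dq/dP)·(P/q) = -9 × 19.7/189.7 ≈ -0.935.
|E| ≈ 0.935 < 1, so demand is inelastic.

inelastic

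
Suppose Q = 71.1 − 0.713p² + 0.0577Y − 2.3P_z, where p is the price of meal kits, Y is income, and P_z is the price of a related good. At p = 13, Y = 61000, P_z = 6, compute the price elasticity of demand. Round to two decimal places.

First evaluate Q: 71.1 − 0.713(13)² + 0.0577(61000) − 2.3(6) = 71.1 − 120.497 + 3519.7 − 13.8 = 3456.503.
∂Q/∂p = −2·0.713·p = -18.538, so E_p = -18.538·(13/3456.503) ≈ -0.07.
|E_p| < 1: demand is inelastic.

-0.07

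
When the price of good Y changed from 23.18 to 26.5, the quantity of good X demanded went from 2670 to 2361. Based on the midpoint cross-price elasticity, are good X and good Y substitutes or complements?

%ΔQ_x = (2361 − 2670)/[(2670+2361)/2] = -309/2515.5 ≈ -0.1228.
%ΔP_y = (26.5 − 23.18)/[(23.18+26.5)/2] ≈ 0.1337.
E_xy = -0.1228/0.1337 ≈ -0.919.
E_xy < 0, so the goods are complements.

complements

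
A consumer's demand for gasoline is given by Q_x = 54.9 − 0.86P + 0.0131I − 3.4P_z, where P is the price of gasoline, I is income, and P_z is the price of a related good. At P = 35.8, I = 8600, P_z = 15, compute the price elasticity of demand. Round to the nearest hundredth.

-0.36

Evaluating quantity at (P, I, P_z) gives Q_x = 54.9 − 0.86(35.8) + 0.0131(8600) − 3.4(15) = 54.9 − 30.788 + 112.66 − 51 = 85.772.
∂Q_x/∂P = −0.86, so E_p = (−0.86)·(35.8/85.772) ≈ -0.36.
|E_p| < 1: demand is inelastic.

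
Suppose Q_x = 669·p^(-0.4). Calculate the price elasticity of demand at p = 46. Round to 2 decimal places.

For a Cobb–Douglas (constant-elasticity) form Q_x = A·p^α·…, the elasticity with respect to p equals the exponent α at every point.
Here the exponent on p is -0.4, so the price elasticity of demand is -0.40.

-0.40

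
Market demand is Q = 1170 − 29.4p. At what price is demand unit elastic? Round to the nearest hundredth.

19.90

For linear demand Q = a − bp, E = −bp/(a − bp). |E| = 1 ⇒ bp = a − bp ⇒ p = a/(2b).
p = 1170/(2·29.4) ≈ 19.90.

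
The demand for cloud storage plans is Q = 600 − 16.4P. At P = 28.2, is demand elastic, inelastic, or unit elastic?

At P = 28.2, Q = 137.52.
dQ/dP = −16.4.
Point elasticity E = (dQ/dP)·(P/Q) = -16.4 × 28.2/137.52 ≈ -3.363.
|E| ≈ 3.363 > 1, so demand is elastic.

elastic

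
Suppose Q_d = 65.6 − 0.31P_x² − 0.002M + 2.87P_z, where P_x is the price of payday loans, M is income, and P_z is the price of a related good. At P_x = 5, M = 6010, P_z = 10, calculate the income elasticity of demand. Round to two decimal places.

First evaluate Q_d: 65.6 − 0.31(5)² − 0.002(6010) + 2.87(10) = 65.6 − 7.75 − 12.02 + 28.7 = 74.53.
∂Q_d/∂M = −0.002, so E_I = -0.002·(6010/74.53) ≈ -0.16.
E_I < 0: inferior good.

-0.16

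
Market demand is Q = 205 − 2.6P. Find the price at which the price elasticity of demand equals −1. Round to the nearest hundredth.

39.42

For linear demand Q = a − bP, E = −bP/(a − bP). |E| = 1 ⇒ bP = a − bP ⇒ P = a/(2b).
P = 205/(2·2.6) ≈ 39.42.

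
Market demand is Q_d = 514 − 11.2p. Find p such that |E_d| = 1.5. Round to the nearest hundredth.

Set −bp/(a − bp) = −1.5 ⇒ bp = 1.5(a − bp) ⇒ bp(1+1.5) = 1.5·a.
p = 1.5·514/(11.2·2.5) ≈ 27.54.

27.54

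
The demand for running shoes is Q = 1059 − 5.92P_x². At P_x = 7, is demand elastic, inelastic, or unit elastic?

At P_x = 7, Q = 768.92.
dQ/dP_x = −2·5.92·P_x = −82.88.
Point elasticity E = (dQ/dP_x)·(P_x/Q) = -82.88 × 7/768.92 ≈ -0.755.
|E| ≈ 0.755 < 1, so demand is inelastic.

inelastic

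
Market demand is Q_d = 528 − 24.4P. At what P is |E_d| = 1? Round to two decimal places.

For linear demand Q_d = a − bP, E = −bP/(a − bP). |E| = 1 ⇒ bP = a − bP ⇒ P = a/(2b).
P = 528/(2·24.4) ≈ 10.82.

10.82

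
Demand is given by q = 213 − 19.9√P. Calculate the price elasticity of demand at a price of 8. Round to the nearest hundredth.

-0.18

At P = 8, q = 156.7143.
dq/dP = −19.9/(2√P) = −19.9/(2·2.8284).
Point elasticity E = (dq/dP)·(P/q) = -3.5179 × 8/156.7143 ≈ -0.18.
|E| < 1, so demand is inelastic at this price.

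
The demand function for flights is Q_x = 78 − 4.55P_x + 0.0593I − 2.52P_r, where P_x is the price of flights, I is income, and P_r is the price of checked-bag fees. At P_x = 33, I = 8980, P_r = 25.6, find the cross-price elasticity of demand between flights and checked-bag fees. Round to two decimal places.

Q_x = 78 − 4.55(33) + 0.0593(8980) − 2.52(25.6) = 78 − 150.15 + 532.514 − 64.512 = 395.852.
∂Q_x/∂P_r = −2.52, so E_xy = -2.52·(25.6/395.852) ≈ -0.16.
E_xy < 0: the goods are complements.

-0.16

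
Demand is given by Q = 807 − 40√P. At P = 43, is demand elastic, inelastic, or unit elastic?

inelastic

At P = 43, Q = 544.7025.
dQ/dP = −40/(2√P) = −40/(2·6.5574).
Point elasticity E = (dQ/dP)·(P/Q) = -3.05 × 43/544.7025 ≈ -0.241.
|E| ≈ 0.241 < 1, so demand is inelastic.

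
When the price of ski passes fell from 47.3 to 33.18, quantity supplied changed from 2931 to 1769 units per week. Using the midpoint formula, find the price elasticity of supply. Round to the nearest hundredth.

1.41

%Δq = (1769 − 2931)/[(2931 + 1769)/2] = -1162/2350 ≈ -0.4945.
%Δp = (33.18 − 47.3)/[(47.3 + 33.18)/2] = -14.12/40.24 ≈ -0.3509.
Arc elasticity E = %Δq/%Δp ≈ -0.4945/-0.3509 ≈ 1.41.
|E| > 1: supply is elastic over this range.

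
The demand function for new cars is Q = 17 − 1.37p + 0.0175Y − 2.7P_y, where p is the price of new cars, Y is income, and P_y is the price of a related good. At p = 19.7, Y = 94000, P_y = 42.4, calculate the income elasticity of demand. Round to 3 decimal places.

First evaluate Q: 17 − 1.37(19.7) + 0.0175(94000) − 2.7(42.4) = 17 − 26.989 + 1645 − 114.48 = 1520.531.
∂Q/∂Y = +0.0175, so E_I = 0.0175·(94000/1520.531) ≈ 1.082.
E_I > 1: normal good (luxury).

1.082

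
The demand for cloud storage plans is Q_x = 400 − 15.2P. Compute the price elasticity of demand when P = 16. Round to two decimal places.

At P = 16, Q_x = 156.8.
dQ_x/dP = −15.2.
Point elasticity E = (dQ_x/dP)·(P/Q_x) = -15.2 × 16/156.8 ≈ -1.55.
|E| > 1, so demand is elastic at this price.

-1.55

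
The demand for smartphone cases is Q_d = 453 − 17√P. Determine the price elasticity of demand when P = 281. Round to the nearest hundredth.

At P = 281, Q_d = 168.0281.
dQ_d/dP = −17/(2√P) = −17/(2·16.7631).
Point elasticity E = (dQ_d/dP)·(P/Q_d) = -0.5071 × 281/168.0281 ≈ -0.85.
|E| < 1, so demand is inelastic at this price.

-0.85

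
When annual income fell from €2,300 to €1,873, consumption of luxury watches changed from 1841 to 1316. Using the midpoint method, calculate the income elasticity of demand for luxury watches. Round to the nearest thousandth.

1.625

%ΔQ = (1316 − 1841)/[(1841+1316)/2] = -525/1578.5 ≈ -0.3326.
%ΔY = (1,873 − 2,300)/[(2,300+1,873)/2] = -427/2086.5 ≈ -0.2046.
E_I = %ΔQ/%ΔY ≈ 1.625.
E_I > 1: normal good (luxury).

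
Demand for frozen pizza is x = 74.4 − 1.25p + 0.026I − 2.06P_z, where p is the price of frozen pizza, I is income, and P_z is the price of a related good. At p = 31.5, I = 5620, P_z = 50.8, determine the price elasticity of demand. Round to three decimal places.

At the given point, x = 74.4 − 1.25(31.5) + 0.026(5620) − 2.06(50.8) = 74.4 − 39.375 + 146.12 − 104.648 = 76.497.
∂x/∂p = −1.25, so E_p = (−1.25)·(31.5/76.497) ≈ -0.515.
|E_p| < 1: demand is inelastic.

-0.515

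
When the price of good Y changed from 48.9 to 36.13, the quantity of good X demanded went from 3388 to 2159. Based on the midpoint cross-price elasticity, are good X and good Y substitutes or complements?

%ΔQ_x = (2159 − 3388)/[(3388+2159)/2] = -1229/2773.5 ≈ -0.4431.
%ΔP_y = (36.13 − 48.9)/[(48.9+36.13)/2] ≈ -0.3004.
E_xy = -0.4431/-0.3004 ≈ 1.475.
E_xy > 0, so the goods are substitutes.

substitutes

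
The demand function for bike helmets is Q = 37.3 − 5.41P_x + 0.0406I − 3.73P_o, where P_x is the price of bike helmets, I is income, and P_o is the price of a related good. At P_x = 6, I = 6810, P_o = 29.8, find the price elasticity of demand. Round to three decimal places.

Substituting, Q = 37.3 − 5.41(6) + 0.0406(6810) − 3.73(29.8) = 37.3 − 32.46 + 276.486 − 111.154 = 170.172.
∂Q/∂P_x = −5.41, so E_p = (−5.41)·(6/170.172) ≈ -0.191.
|E_p| < 1: demand is inelastic.

-0.191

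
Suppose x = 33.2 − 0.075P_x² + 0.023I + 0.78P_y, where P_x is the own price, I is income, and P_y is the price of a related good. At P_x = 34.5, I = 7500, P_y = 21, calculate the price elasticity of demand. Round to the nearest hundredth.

Substituting, x = 33.2 − 0.075(34.5)² + 0.023(7500) + 0.78(21) = 33.2 − 89.2688 + 172.5 + 16.38 = 132.8113.
∂x/∂P_x = −2·0.075·P_x = -5.175, so E_p = -5.175·(34.5/132.8113) ≈ -1.34.
|E_p| > 1: demand is elastic.

-1.34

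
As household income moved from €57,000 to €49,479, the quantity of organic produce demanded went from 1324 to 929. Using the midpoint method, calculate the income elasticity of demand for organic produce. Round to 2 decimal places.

%ΔQ = (929 − 1324)/[(1324+929)/2] = -395/1126.5 ≈ -0.3506.
%ΔM = (49,479 − 57,000)/[(57,000+49,479)/2] = -7521/53239.5 ≈ -0.1413.
E_I = %ΔQ/%ΔM ≈ 2.48.
E_I > 1: normal good (luxury).

2.48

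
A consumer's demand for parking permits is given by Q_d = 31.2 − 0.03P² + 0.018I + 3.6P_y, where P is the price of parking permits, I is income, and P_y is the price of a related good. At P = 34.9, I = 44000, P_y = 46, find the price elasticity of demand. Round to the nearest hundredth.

Evaluating quantity at (P, I, P_y) gives Q_d = 31.2 − 0.03(34.9)² + 0.018(44000) + 3.6(46) = 31.2 − 36.5403 + 792 + 165.6 = 952.2597.
∂Q_d/∂P = −2·0.03·P = -2.094, so E_p = -2.094·(34.9/952.2597) ≈ -0.08.
|E_p| < 1: demand is inelastic.

-0.08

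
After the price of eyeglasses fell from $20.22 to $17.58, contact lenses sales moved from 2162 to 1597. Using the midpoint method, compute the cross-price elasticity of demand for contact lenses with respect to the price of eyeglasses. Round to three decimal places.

2.152

%ΔQ_x = (1597 − 2162)/[(2162+1597)/2] = -565/1879.5 ≈ -0.3006.
%ΔP_y = (17.58 − 20.22)/[(20.22+17.58)/2] ≈ -0.1397.
E_xy = -0.3006/-0.1397 ≈ 2.152.
E_xy > 0, so contact lenses and eyeglasses are substitutes.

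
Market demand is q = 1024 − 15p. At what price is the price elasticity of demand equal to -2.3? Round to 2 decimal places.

47.58

Set −bp/(a − bp) = −2.3 ⇒ bp = 2.3(a − bp) ⇒ bp(1+2.3) = 2.3·a.
p = 2.3·1024/(15·3.3) ≈ 47.58.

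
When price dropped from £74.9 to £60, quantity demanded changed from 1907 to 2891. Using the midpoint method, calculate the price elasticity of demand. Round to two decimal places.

-1.86

%Δq = (2891 − 1907)/[(1907 + 2891)/2] = 984/2399 ≈ 0.4102.
%ΔP = (60 − 74.9)/[(74.9 + 60)/2] = -14.9/67.45 ≈ -0.2209.
Arc elasticity E = %Δq/%ΔP ≈ 0.4102/-0.2209 ≈ -1.86.
|E| > 1: demand is elastic over this range.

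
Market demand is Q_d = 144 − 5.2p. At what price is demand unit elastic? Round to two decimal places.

For linear demand Q_d = a − bp, E = −bp/(a − bp). |E| = 1 ⇒ bp = a − bp ⇒ p = a/(2b).
p = 144/(2·5.2) ≈ 13.85.

13.85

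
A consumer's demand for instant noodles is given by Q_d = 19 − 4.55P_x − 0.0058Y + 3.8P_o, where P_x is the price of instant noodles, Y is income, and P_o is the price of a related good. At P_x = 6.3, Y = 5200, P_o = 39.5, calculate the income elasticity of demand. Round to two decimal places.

Substituting, Q_d = 19 − 4.55(6.3) − 0.0058(5200) + 3.8(39.5) = 19 − 28.665 − 30.16 + 150.1 = 110.275.
∂Q_d/∂Y = −0.0058, so E_I = -0.0058·(5200/110.275) ≈ -0.27.
E_I < 0: inferior good.

-0.27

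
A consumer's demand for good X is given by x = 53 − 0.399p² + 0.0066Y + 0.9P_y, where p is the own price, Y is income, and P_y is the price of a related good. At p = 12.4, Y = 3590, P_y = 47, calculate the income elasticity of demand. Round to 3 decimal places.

Substituting, x = 53 − 0.399(12.4)² + 0.0066(3590) + 0.9(47) = 53 − 61.3502 + 23.694 + 42.3 = 57.6438.
∂x/∂Y = +0.0066, so E_I = 0.0066·(3590/57.6438) ≈ 0.411.
E_I ∈ (0,1): normal good (necessity).

0.411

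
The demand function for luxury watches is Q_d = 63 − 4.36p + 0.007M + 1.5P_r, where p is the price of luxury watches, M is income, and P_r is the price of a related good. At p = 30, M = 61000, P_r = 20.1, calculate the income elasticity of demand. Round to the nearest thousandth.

1.097

Q_d = 63 − 4.36(30) + 0.007(61000) + 1.5(20.1) = 63 − 130.8 + 427 + 30.15 = 389.35.
∂Q_d/∂M = +0.007, so E_I = 0.007·(61000/389.35) ≈ 1.097.
E_I > 1: normal good (luxury).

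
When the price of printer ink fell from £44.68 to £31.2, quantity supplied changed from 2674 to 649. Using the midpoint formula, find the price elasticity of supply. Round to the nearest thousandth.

%Δq = (649 − 2674)/[(2674 + 649)/2] = -2025/1661.5 ≈ -1.2188.
%Δp = (31.2 − 44.68)/[(44.68 + 31.2)/2] = -13.48/37.94 ≈ -0.3553.
Arc elasticity E = %Δq/%Δp ≈ -1.2188/-0.3553 ≈ 3.430.
|E| > 1: supply is elastic over this range.

3.430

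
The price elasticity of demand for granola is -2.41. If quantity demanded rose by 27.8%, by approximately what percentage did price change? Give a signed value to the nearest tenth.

-11.5

%ΔQ ≈ E × %ΔP ⇒ %ΔP = %ΔQ / E = (27.8%)/(-2.41) ≈ -11.5%.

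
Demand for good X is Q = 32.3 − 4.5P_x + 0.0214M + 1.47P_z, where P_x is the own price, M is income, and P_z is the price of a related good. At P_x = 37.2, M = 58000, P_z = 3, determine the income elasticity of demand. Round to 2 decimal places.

Evaluating quantity at (P_x, M, P_z) gives Q = 32.3 − 4.5(37.2) + 0.0214(58000) + 1.47(3) = 32.3 − 167.4 + 1241.2 + 4.41 = 1110.51.
∂Q/∂M = +0.0214, so E_I = 0.0214·(58000/1110.51) ≈ 1.12.
E_I > 1: normal good (luxury).

1.12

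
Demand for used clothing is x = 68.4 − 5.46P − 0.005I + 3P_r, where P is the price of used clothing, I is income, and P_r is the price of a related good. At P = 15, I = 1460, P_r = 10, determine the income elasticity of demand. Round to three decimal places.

Substituting, x = 68.4 − 5.46(15) − 0.005(1460) + 3(10) = 68.4 − 81.9 − 7.3 + 30 = 9.2.
∂x/∂I = −0.005, so E_I = -0.005·(1460/9.2) ≈ -0.793.
E_I < 0: inferior good.

-0.793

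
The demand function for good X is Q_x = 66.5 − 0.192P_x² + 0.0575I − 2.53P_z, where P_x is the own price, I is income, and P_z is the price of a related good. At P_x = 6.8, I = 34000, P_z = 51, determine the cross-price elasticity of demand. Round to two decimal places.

-0.07

Evaluating quantity at (P_x, I, P_z) gives Q_x = 66.5 − 0.192(6.8)² + 0.0575(34000) − 2.53(51) = 66.5 − 8.8781 + 1955 − 129.03 = 1883.5919.
∂Q_x/∂P_z = −2.53, so E_xy = -2.53·(51/1883.5919) ≈ -0.07.
E_xy < 0: the goods are complements.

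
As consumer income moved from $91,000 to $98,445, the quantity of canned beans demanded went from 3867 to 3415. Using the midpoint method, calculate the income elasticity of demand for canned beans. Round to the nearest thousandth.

%ΔQ = (3415 − 3867)/[(3867+3415)/2] = -452/3641 ≈ -0.1241.
%ΔY = (98,445 − 91,000)/[(91,000+98,445)/2] = 7445/94722.5 ≈ 0.0786.
E_I = %ΔQ/%ΔY ≈ -1.579.
E_I < 0: inferior good.

-1.579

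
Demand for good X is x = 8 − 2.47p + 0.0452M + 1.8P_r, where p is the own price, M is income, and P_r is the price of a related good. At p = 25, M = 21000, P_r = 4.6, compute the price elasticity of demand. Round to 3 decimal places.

-0.068

First evaluate x: 8 − 2.47(25) + 0.0452(21000) + 1.8(4.6) = 8 − 61.75 + 949.2 + 8.28 = 903.73.
∂x/∂p = −2.47, so E_p = (−2.47)·(25/903.73) ≈ -0.068.
|E_p| < 1: demand is inelastic.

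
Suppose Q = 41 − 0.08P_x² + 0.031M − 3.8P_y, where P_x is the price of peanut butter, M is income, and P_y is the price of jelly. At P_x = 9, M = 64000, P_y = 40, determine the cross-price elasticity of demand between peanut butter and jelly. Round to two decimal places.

At the given point, Q = 41 − 0.08(9)² + 0.031(64000) − 3.8(40) = 41 − 6.48 + 1984 − 152 = 1866.52.
∂Q/∂P_y = −3.8, so E_xy = -3.8·(40/1866.52) ≈ -0.08.
E_xy < 0: the goods are complements.

-0.08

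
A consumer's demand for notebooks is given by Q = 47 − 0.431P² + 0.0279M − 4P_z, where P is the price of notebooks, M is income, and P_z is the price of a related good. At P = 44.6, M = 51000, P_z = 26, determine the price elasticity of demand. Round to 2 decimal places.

-3.37

At the given point, Q = 47 − 0.431(44.6)² + 0.0279(51000) − 4(26) = 47 − 857.328 + 1422.9 − 104 = 508.572.
∂Q/∂P = −2·0.431·P = -38.4452, so E_p = -38.4452·(44.6/508.572) ≈ -3.37.
|E_p| > 1: demand is elastic.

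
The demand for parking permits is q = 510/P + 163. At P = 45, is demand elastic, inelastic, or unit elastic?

inelastic

At P = 45, q = 174.3333.
dq/dP = −510/P² = −0.2519.
Point elasticity E = (dq/dP)·(P/q) = -0.2519 × 45/174.3333 ≈ -0.065.
|E| ≈ 0.065 < 1, so demand is inelastic.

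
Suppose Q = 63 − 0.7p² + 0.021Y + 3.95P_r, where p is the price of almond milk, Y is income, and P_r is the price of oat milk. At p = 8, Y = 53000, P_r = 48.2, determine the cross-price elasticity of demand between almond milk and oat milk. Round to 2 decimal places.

0.14

First evaluate Q: 63 − 0.7(8)² + 0.021(53000) + 3.95(48.2) = 63 − 44.8 + 1113 + 190.39 = 1321.59.
∂Q/∂P_r = +3.95, so E_xy = 3.95·(48.2/1321.59) ≈ 0.14.
E_xy > 0: the goods are substitutes.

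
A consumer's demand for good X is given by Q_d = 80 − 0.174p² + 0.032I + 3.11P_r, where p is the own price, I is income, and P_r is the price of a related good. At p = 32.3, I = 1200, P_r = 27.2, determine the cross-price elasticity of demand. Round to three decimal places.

3.942

At the given point, Q_d = 80 − 0.174(32.3)² + 0.032(1200) + 3.11(27.2) = 80 − 181.5325 + 38.4 + 84.592 = 21.4595.
∂Q_d/∂P_r = +3.11, so E_xy = 3.11·(27.2/21.4595) ≈ 3.942.
E_xy > 0: the goods are substitutes.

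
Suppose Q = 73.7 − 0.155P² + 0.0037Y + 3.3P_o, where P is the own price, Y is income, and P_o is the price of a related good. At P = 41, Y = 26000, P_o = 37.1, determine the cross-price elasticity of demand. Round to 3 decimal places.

3.853

At the given point, Q = 73.7 − 0.155(41)² + 0.0037(26000) + 3.3(37.1) = 73.7 − 260.555 + 96.2 + 122.43 = 31.775.
∂Q/∂P_o = +3.3, so E_xy = 3.3·(37.1/31.775) ≈ 3.853.
E_xy > 0: the goods are substitutes.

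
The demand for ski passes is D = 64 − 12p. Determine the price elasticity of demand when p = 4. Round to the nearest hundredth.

At p = 4, D = 16.
dD/dp = −12.
Point elasticity E = (dD/dp)·(p/D) = -12 × 4/16 ≈ -3.00.
|E| > 1, so demand is elastic at this price.

-3.00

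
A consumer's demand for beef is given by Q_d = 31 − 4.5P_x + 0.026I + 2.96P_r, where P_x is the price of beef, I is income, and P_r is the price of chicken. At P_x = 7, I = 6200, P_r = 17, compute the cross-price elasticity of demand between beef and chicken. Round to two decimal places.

First evaluate Q_d: 31 − 4.5(7) + 0.026(6200) + 2.96(17) = 31 − 31.5 + 161.2 + 50.32 = 211.02.
∂Q_d/∂P_r = +2.96, so E_xy = 2.96·(17/211.02) ≈ 0.24.
E_xy > 0: the goods are substitutes.

0.24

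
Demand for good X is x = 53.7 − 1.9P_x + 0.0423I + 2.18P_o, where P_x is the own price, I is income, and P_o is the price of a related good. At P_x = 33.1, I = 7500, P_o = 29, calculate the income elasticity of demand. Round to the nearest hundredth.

Substituting, x = 53.7 − 1.9(33.1) + 0.0423(7500) + 2.18(29) = 53.7 − 62.89 + 317.25 + 63.22 = 371.28.
∂x/∂I = +0.0423, so E_I = 0.0423·(7500/371.28) ≈ 0.85.
E_I ∈ (0,1): normal good (necessity).

0.85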